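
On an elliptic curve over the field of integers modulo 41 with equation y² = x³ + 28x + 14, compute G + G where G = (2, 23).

(19, 5)

tangent at (2, 23): λ = (3·2² + 28)/(2·23) ≡ 40/5. 5⁻¹ ≡ 33 (mod 41), so λ ≡ 40·33 ≡ 8.
  x = λ² - 2 - 2 = 64 - 4 ≡ 19; y = λ·(2 - 19) - 23 ≡ 5. → (19, 5)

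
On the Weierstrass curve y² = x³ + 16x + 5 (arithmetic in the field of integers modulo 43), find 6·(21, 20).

(21, 20)

Write P = (21, 20).
Repeated addition: build up to 6P.
2P: tangent at (21, 20): λ = (3·21² + 16)/(2·20) ≡ 6/40. 40⁻¹ ≡ 14 (mod 43), so λ ≡ 6·14 ≡ 41.
  x = λ² - 21 - 21 = 1681 - 42 ≡ 5; y = λ·(21 - 5) - 20 ≡ 34. → (5, 34)
3P: (5, 34) + (21, 20). λ = (20 - 34)/(21 - 5) ≡ 29/16 mod 43. 16⁻¹ ≡ 35 (mod 43), so λ ≡ 26.
  x = λ² - 5 - 21 = 676 - 26 ≡ 5; y = λ·(5 - 5) - 34 ≡ 9. → (5, 9)
4P: (5, 9) + (21, 20). λ = (20 - 9)/(21 - 5) ≡ 11/16 mod 43. 16⁻¹ ≡ 35 (mod 43) since 16·35 = 560 ≡ 1, so λ ≡ 41.
  x = λ² - 5 - 21 = 1681 - 26 ≡ 21; y = λ·(5 - 21) - 9 ≡ 23. → (21, 23)
5P: (21, 23) + (21, 20): same x and y₁ ≡ -y₂, so the sum is the point at infinity.
6P: the point at infinity + (21, 20) = (21, 20) (identity).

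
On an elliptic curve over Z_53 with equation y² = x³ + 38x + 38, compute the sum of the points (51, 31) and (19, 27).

(12, 7)

(51, 31) + (19, 27). λ = (27 - 31)/(19 - 51) ≡ 49/21 mod 53. 21⁻¹ ≡ 48 (mod 53) since 21·48 = 1008 ≡ 1, so λ ≡ 20.
  x = λ² - 51 - 19 = 400 - 70 ≡ 12; y = λ·(51 - 12) - 31 ≡ 7. → (12, 7)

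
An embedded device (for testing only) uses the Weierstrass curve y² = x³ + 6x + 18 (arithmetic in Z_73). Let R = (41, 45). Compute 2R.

(16, 7)

tangent at (41, 45): λ = (3·41² + 6)/(2·45) ≡ 12/17. 17⁻¹ ≡ 43 (mod 73), so λ ≡ 12·43 ≡ 5.
  x = λ² - 41 - 41 = 25 - 82 ≡ 16; y = λ·(41 - 16) - 45 ≡ 7. → (16, 7)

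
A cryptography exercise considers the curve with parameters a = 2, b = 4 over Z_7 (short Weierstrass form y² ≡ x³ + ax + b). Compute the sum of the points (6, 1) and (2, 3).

(6, 1) + (2, 3). λ = (3 - 1)/(2 - 6) ≡ 2/3 mod 7. 3⁻¹ ≡ 5 (mod 7), so λ ≡ 3.
  x = λ² - 6 - 2 = 9 - 8 ≡ 1; y = λ·(6 - 1) - 1 ≡ 0. → (1, 0)

(1, 0)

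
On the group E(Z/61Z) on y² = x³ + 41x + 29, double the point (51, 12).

(7, 54)

tangent at (51, 12): λ = (3·51² + 41)/(2·12) ≡ 36/24. 24⁻¹ ≡ 28 (mod 61), so λ ≡ 36·28 ≡ 32.
  x = λ² - 51 - 51 = 1024 - 102 ≡ 7; y = λ·(51 - 7) - 12 ≡ 54. → (7, 54)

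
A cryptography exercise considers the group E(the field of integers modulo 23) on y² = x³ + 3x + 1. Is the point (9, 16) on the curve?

y² = 16² ≡ 3; x³ + 3x + 1 = 757 ≡ 21 (mod 23). 3 ≠ 21.

no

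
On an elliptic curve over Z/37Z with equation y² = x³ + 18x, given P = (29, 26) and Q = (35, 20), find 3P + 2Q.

(23, 36)

First 3P:
Repeated addition: build up to 3P.
2P: tangent at (29, 26): λ = (3·29² + 18)/(2·26) ≡ 25/15. 15⁻¹ ≡ 5 (mod 37), so λ ≡ 25·5 ≡ 14.
  x = λ² - 29 - 29 = 196 - 58 ≡ 27; y = λ·(29 - 27) - 26 ≡ 2. → (27, 2)
3P: (27, 2) + (29, 26). λ = (26 - 2)/(29 - 27) ≡ 24/2 mod 37. 2⁻¹ ≡ 19 (mod 37) since 2·19 = 38 ≡ 1, so λ ≡ 12.
  x = λ² - 27 - 29 = 144 - 56 ≡ 14; y = λ·(27 - 14) - 2 ≡ 6. → (14, 6)
3P = (14, 6).
Next 2Q:
Repeated addition: build up to 2Q.
2Q: tangent at (35, 20): λ = (3·35² + 18)/(2·20) ≡ 30/3. 3⁻¹ ≡ 25 (mod 37), so λ ≡ 30·25 ≡ 10.
  x = λ² - 35 - 35 = 100 - 70 ≡ 30; y = λ·(35 - 30) - 20 ≡ 30. → (30, 30)
2Q = (30, 30).
Finally 3P + 2Q:
(14, 6) + (30, 30). λ = (30 - 6)/(30 - 14) ≡ 24/16 mod 37. 16⁻¹ ≡ 7 (mod 37) since 16·7 = 112 ≡ 1, so λ ≡ 20.
  x = λ² - 14 - 30 = 400 - 44 ≡ 23; y = λ·(14 - 23) - 6 ≡ 36. → (23, 36)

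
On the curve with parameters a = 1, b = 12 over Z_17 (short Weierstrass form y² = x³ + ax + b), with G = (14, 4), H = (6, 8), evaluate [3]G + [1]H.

First 3G:
Repeated addition: build up to 3G.
2G: tangent at (14, 4): λ = (3·14² + 1)/(2·4) ≡ 11/8. 8⁻¹ ≡ 15 (mod 17) since 8·15 = 120 ≡ 1, so λ ≡ 11·15 ≡ 12.
  x = λ² - 14 - 14 = 144 - 28 ≡ 14; y = λ·(14 - 14) - 4 ≡ 13. → (14, 13)
3G: (14, 13) + (14, 4): same x and y₁ ≡ -y₂, so the sum is 𝒪.
3G = 𝒪.
Finally 3G + H:
𝒪 + (6, 8) = (6, 8) (identity).

(6, 8)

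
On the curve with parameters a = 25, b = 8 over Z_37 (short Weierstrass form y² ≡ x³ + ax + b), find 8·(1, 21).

Write P = (1, 21).
Repeated addition: build up to 8P.
2P: tangent at (1, 21): λ = (3·1² + 25)/(2·21) ≡ 28/5. 5⁻¹ ≡ 15 (mod 37) since 5·15 = 75 ≡ 1, so λ ≡ 28·15 ≡ 13.
  x = λ² - 1 - 1 = 169 - 2 ≡ 19; y = λ·(1 - 19) - 21 ≡ 4. → (19, 4)
3P: (19, 4) + (1, 21). λ = (21 - 4)/(1 - 19) ≡ 17/19 mod 37. 19⁻¹ ≡ 2 (mod 37), so λ ≡ 34.
  x = λ² - 19 - 1 = 1156 - 20 ≡ 26; y = λ·(19 - 26) - 4 ≡ 17. → (26, 17)
4P: (26, 17) + (1, 21). λ = (21 - 17)/(1 - 26) ≡ 4/12 mod 37. 12⁻¹ ≡ 34 (mod 37) since 12·34 = 408 ≡ 1, so λ ≡ 25.
  x = λ² - 26 - 1 = 625 - 27 ≡ 6; y = λ·(26 - 6) - 17 ≡ 2. → (6, 2)
5P: (6, 2) + (1, 21). λ = (21 - 2)/(1 - 6) ≡ 19/32 mod 37. 32⁻¹ ≡ 22 (mod 37) since 32·22 = 704 ≡ 1, so λ ≡ 11.
  x = λ² - 6 - 1 = 121 - 7 ≡ 3; y = λ·(6 - 3) - 2 ≡ 31. → (3, 31)
6P: (3, 31) + (1, 21). λ = (21 - 31)/(1 - 3) ≡ 27/35 mod 37. 35⁻¹ ≡ 18 (mod 37), so λ ≡ 5.
  x = λ² - 3 - 1 = 25 - 4 ≡ 21; y = λ·(3 - 21) - 31 ≡ 27. → (21, 27)
7P: (21, 27) + (1, 21). λ = (21 - 27)/(1 - 21) ≡ 31/17 mod 37. 17⁻¹ ≡ 24 (mod 37), so λ ≡ 4.
  x = λ² - 21 - 1 = 16 - 22 ≡ 31; y = λ·(21 - 31) - 27 ≡ 7. → (31, 7)
8P: (31, 7) + (1, 21). λ = (21 - 7)/(1 - 31) ≡ 14/7 mod 37. 7⁻¹ ≡ 16 (mod 37), so λ ≡ 2.
  x = λ² - 31 - 1 = 4 - 32 ≡ 9; y = λ·(31 - 9) - 7 ≡ 0. → (9, 0)

(9, 0)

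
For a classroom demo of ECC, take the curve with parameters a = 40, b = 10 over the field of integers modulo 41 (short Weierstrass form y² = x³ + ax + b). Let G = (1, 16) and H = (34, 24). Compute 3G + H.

(9, 19)

First 3G:
Repeated addition: build up to 3G.
2G: tangent at (1, 16): λ = (3·1² + 40)/(2·16) ≡ 2/32. 32⁻¹ ≡ 9 (mod 41), so λ ≡ 2·9 ≡ 18.
  x = λ² - 1 - 1 = 324 - 2 ≡ 35; y = λ·(1 - 35) - 16 ≡ 28. → (35, 28)
3G: (35, 28) + (1, 16). λ = (16 - 28)/(1 - 35) ≡ 29/7 mod 41. 7⁻¹ ≡ 6 (mod 41) since 7·6 = 42 ≡ 1, so λ ≡ 10.
  x = λ² - 35 - 1 = 100 - 36 ≡ 23; y = λ·(35 - 23) - 28 ≡ 10. → (23, 10)
3G = (23, 10).
Finally 3G + H:
(23, 10) + (34, 24). λ = (24 - 10)/(34 - 23) ≡ 14/11 mod 41. 11⁻¹ ≡ 15 (mod 41), so λ ≡ 5.
  x = λ² - 23 - 34 = 25 - 57 ≡ 9; y = λ·(23 - 9) - 10 ≡ 19. → (9, 19)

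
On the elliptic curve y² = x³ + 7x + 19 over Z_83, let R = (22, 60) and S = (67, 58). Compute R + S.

(22, 60) + (67, 58). λ = (58 - 60)/(67 - 22) ≡ 81/45 mod 83. 45⁻¹ ≡ 24 (mod 83) since 45·24 = 1080 ≡ 1, so λ ≡ 35.
  x = λ² - 22 - 67 = 1225 - 89 ≡ 57; y = λ·(22 - 57) - 60 ≡ 43. → (57, 43)

(57, 43)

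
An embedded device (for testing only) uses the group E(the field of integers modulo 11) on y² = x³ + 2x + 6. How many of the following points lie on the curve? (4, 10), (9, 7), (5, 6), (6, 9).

2

(4, 10): 10² ≡ 1, rhs ≡ 1 → on.
(9, 7): 7² ≡ 5, rhs ≡ 5 → on.
(5, 6): 6² ≡ 3, rhs ≡ 9 → off.
(6, 9): 9² ≡ 4, rhs ≡ 3 → off.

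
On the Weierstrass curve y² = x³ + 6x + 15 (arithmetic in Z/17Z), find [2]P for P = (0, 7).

tangent at (0, 7): λ = (3·0² + 6)/(2·7) ≡ 6/14. 14⁻¹ ≡ 11 (mod 17) since 14·11 = 154 ≡ 1, so λ ≡ 6·11 ≡ 15.
  x = λ² - 0 - 0 = 225 - 0 ≡ 4; y = λ·(0 - 4) - 7 ≡ 1. → (4, 1)

(4, 1)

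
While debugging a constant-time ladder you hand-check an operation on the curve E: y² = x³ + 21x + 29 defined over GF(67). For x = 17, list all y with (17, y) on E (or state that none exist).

x³ + 21x + 29 = 5299 ≡ 6 (mod 67).
Square roots of 6 mod 67: 26 and 41 (since 26² = 676 ≡ 6).

26, 41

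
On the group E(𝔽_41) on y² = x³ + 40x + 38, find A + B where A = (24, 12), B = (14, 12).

(24, 12) + (14, 12). λ = (12 - 12)/(14 - 24) ≡ 0/31 mod 41. 31⁻¹ ≡ 4 (mod 41), so λ ≡ 0.
  x = λ² - 24 - 14 = 0 - 38 ≡ 3; y = λ·(24 - 3) - 12 ≡ 29. → (3, 29)

(3, 29)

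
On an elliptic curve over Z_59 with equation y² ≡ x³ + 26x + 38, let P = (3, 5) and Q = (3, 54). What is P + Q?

The two points share x = 3 and their y-coordinates satisfy 5 + 54 ≡ 0 (mod 59), so they are inverses. Their sum is O.

O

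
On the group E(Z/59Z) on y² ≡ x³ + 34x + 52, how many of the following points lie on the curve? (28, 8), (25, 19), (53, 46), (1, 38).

3

(28, 8): 8² ≡ 5, rhs ≡ 5 → on.
(25, 19): 19² ≡ 7, rhs ≡ 7 → on.
(53, 46): 46² ≡ 51, rhs ≡ 45 → off.
(1, 38): 38² ≡ 28, rhs ≡ 28 → on.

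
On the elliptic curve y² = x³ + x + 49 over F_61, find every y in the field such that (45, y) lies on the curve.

x³ + 1x + 49 = 91219 ≡ 24 (mod 61).
24 is a non-residue mod 61; no y exists.

none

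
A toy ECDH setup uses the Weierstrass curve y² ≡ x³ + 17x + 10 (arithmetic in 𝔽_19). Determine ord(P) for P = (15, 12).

7

2P: tangent at (15, 12): λ = (3·15² + 17)/(2·12) ≡ 8/5. 5⁻¹ ≡ 4 (mod 19), so λ ≡ 8·4 ≡ 13.
  x = λ² - 15 - 15 = 169 - 30 ≡ 6; y = λ·(15 - 6) - 12 ≡ 10. → (6, 10)
3P: (6, 10) + (15, 12). λ = (12 - 10)/(15 - 6) ≡ 2/9 mod 19. 9⁻¹ ≡ 17 (mod 19), so λ ≡ 15.
  x = λ² - 6 - 15 = 225 - 21 ≡ 14; y = λ·(6 - 14) - 10 ≡ 3. → (14, 3)
4P: (14, 3) + (15, 12). λ = (12 - 3)/(15 - 14) ≡ 9/1 mod 19. 1⁻¹ ≡ 1 (mod 19) since 1·1 = 1 ≡ 1, so λ ≡ 9.
  x = λ² - 14 - 15 = 81 - 29 ≡ 14; y = λ·(14 - 14) - 3 ≡ 16. → (14, 16)
5P: (14, 16) + (15, 12). λ = (12 - 16)/(15 - 14) ≡ 15/1 mod 19. 1⁻¹ ≡ 1 (mod 19), so λ ≡ 15.
  x = λ² - 14 - 15 = 225 - 29 ≡ 6; y = λ·(14 - 6) - 16 ≡ 9. → (6, 9)
6P: (6, 9) + (15, 12). λ = (12 - 9)/(15 - 6) ≡ 3/9 mod 19. 9⁻¹ ≡ 17 (mod 19), so λ ≡ 13.
  x = λ² - 6 - 15 = 169 - 21 ≡ 15; y = λ·(6 - 15) - 9 ≡ 7. → (15, 7)
7P: (15, 7) + (15, 12): same x and y₁ ≡ -y₂, so the sum is ∞.
7P = ∞, so the order is 7.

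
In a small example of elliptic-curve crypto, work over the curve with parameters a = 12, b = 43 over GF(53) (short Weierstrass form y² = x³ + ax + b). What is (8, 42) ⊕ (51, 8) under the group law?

(8, 42) + (51, 8). λ = (8 - 42)/(51 - 8) ≡ 19/43 mod 53. 43⁻¹ ≡ 37 (mod 53), so λ ≡ 14.
  x = λ² - 8 - 51 = 196 - 59 ≡ 31; y = λ·(8 - 31) - 42 ≡ 7. → (31, 7)

(31, 7)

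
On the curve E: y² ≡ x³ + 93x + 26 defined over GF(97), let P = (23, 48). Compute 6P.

(82, 94)

Repeated addition: build up to 6P.
2P: tangent at (23, 48): λ = (3·23² + 93)/(2·48) ≡ 31/96. 96⁻¹ ≡ 96 (mod 97) since 96·96 = 9216 ≡ 1, so λ ≡ 31·96 ≡ 66.
  x = λ² - 23 - 23 = 4356 - 46 ≡ 42; y = λ·(23 - 42) - 48 ≡ 56. → (42, 56)
3P: (42, 56) + (23, 48). λ = (48 - 56)/(23 - 42) ≡ 89/78 mod 97. 78⁻¹ ≡ 51 (mod 97), so λ ≡ 77.
  x = λ² - 42 - 23 = 5929 - 65 ≡ 44; y = λ·(42 - 44) - 56 ≡ 81. → (44, 81)
4P: (44, 81) + (23, 48). λ = (48 - 81)/(23 - 44) ≡ 64/76 mod 97. 76⁻¹ ≡ 60 (mod 97), so λ ≡ 57.
  x = λ² - 44 - 23 = 3249 - 67 ≡ 78; y = λ·(44 - 78) - 81 ≡ 18. → (78, 18)
5P: (78, 18) + (23, 48). λ = (48 - 18)/(23 - 78) ≡ 30/42 mod 97. 42⁻¹ ≡ 67 (mod 97), so λ ≡ 70.
  x = λ² - 78 - 23 = 4900 - 101 ≡ 46; y = λ·(78 - 46) - 18 ≡ 88. → (46, 88)
6P: (46, 88) + (23, 48). λ = (48 - 88)/(23 - 46) ≡ 57/74 mod 97. 74⁻¹ ≡ 59 (mod 97), so λ ≡ 65.
  x = λ² - 46 - 23 = 4225 - 69 ≡ 82; y = λ·(46 - 82) - 88 ≡ 94. → (82, 94)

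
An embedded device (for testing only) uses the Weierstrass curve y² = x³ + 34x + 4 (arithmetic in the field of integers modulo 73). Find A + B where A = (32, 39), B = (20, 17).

(32, 39) + (20, 17). λ = (17 - 39)/(20 - 32) ≡ 51/61 mod 73. 61⁻¹ ≡ 6 (mod 73) since 61·6 = 366 ≡ 1, so λ ≡ 14.
  x = λ² - 32 - 20 = 196 - 52 ≡ 71; y = λ·(32 - 71) - 39 ≡ 72. → (71, 72)

(71, 72)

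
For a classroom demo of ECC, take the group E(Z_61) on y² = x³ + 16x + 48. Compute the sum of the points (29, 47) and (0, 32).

(29, 47) + (0, 32). λ = (32 - 47)/(0 - 29) ≡ 46/32 mod 61. 32⁻¹ ≡ 21 (mod 61), so λ ≡ 51.
  x = λ² - 29 - 0 = 2601 - 29 ≡ 10; y = λ·(29 - 10) - 47 ≡ 7. → (10, 7)

(10, 7)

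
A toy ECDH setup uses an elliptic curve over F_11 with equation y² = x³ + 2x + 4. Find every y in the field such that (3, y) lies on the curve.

x³ + 2x + 4 = 37 ≡ 4 (mod 11).
Square roots of 4 mod 11: 2 and 9 (since 2² = 4 ≡ 4).

2, 9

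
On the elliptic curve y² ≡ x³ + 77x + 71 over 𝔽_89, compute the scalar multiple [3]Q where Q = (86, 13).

Repeated addition: build up to 3Q.
2Q: tangent at (86, 13): λ = (3·86² + 77)/(2·13) ≡ 15/26. 26⁻¹ ≡ 24 (mod 89), so λ ≡ 15·24 ≡ 4.
  x = λ² - 86 - 86 = 16 - 172 ≡ 22; y = λ·(86 - 22) - 13 ≡ 65. → (22, 65)
3Q: (22, 65) + (86, 13). λ = (13 - 65)/(86 - 22) ≡ 37/64 mod 89. 64⁻¹ ≡ 32 (mod 89) since 64·32 = 2048 ≡ 1, so λ ≡ 27.
  x = λ² - 22 - 86 = 729 - 108 ≡ 87; y = λ·(22 - 87) - 65 ≡ 49. → (87, 49)

(87, 49)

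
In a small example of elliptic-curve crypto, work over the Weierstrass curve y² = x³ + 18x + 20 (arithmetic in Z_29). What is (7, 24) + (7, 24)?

(19, 0)

tangent at (7, 24): λ = (3·7² + 18)/(2·24) ≡ 20/19. 19⁻¹ ≡ 26 (mod 29), so λ ≡ 20·26 ≡ 27.
  x = λ² - 7 - 7 = 729 - 14 ≡ 19; y = λ·(7 - 19) - 24 ≡ 0. → (19, 0)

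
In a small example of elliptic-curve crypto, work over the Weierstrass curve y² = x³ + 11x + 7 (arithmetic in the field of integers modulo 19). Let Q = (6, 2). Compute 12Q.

(12, 10)

Double-and-add on 12 = (1100)₂. Start with Q = (6, 2) for the leading 1-bit.
double: tangent at (6, 2): λ = (3·6² + 11)/(2·2) ≡ 5/4. 4⁻¹ ≡ 5 (mod 19), so λ ≡ 5·5 ≡ 6.
  x = λ² - 6 - 6 = 36 - 12 ≡ 5; y = λ·(6 - 5) - 2 ≡ 4. → (5, 4)
add Q: (5, 4) + (6, 2). λ = (2 - 4)/(6 - 5) ≡ 17/1 mod 19. 1⁻¹ ≡ 1 (mod 19) since 1·1 = 1 ≡ 1, so λ ≡ 17.
  x = λ² - 5 - 6 = 289 - 11 ≡ 12; y = λ·(5 - 12) - 4 ≡ 10. → (12, 10)
double: tangent at (12, 10): λ = (3·12² + 11)/(2·10) ≡ 6/1. 1⁻¹ ≡ 1 (mod 19), so λ ≡ 6·1 ≡ 6.
  x = λ² - 12 - 12 = 36 - 24 ≡ 12; y = λ·(12 - 12) - 10 ≡ 9. → (12, 9)
double: tangent at (12, 9): λ = (3·12² + 11)/(2·9) ≡ 6/18. 18⁻¹ ≡ 18 (mod 19) since 18·18 = 324 ≡ 1, so λ ≡ 6·18 ≡ 13.
  x = λ² - 12 - 12 = 169 - 24 ≡ 12; y = λ·(12 - 12) - 9 ≡ 10. → (12, 10)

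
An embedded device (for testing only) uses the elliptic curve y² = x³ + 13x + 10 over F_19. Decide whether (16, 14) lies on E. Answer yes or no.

no

y² = 14² ≡ 6; x³ + 13x + 10 = 4314 ≡ 1 (mod 19). 6 ≠ 1.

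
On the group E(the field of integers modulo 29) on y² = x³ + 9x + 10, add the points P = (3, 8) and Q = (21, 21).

(3, 8) + (21, 21). λ = (21 - 8)/(21 - 3) ≡ 13/18 mod 29. 18⁻¹ ≡ 21 (mod 29), so λ ≡ 12.
  x = λ² - 3 - 21 = 144 - 24 ≡ 4; y = λ·(3 - 4) - 8 ≡ 9. → (4, 9)

(4, 9)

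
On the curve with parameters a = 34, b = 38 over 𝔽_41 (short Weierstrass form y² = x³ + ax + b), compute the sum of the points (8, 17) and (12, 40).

(8, 17) + (12, 40). λ = (40 - 17)/(12 - 8) ≡ 23/4 mod 41. 4⁻¹ ≡ 31 (mod 41) since 4·31 = 124 ≡ 1, so λ ≡ 16.
  x = λ² - 8 - 12 = 256 - 20 ≡ 31; y = λ·(8 - 31) - 17 ≡ 25. → (31, 25)

(31, 25)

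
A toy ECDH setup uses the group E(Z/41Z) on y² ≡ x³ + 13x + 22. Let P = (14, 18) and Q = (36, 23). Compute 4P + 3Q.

First 4P:
Double-and-add on 4 = (100)₂. Start with P = (14, 18) for the leading 1-bit.
double: tangent at (14, 18): λ = (3·14² + 13)/(2·18) ≡ 27/36. 36⁻¹ ≡ 8 (mod 41) since 36·8 = 288 ≡ 1, so λ ≡ 27·8 ≡ 11.
  x = λ² - 14 - 14 = 121 - 28 ≡ 11; y = λ·(14 - 11) - 18 ≡ 15. → (11, 15)
double: tangent at (11, 15): λ = (3·11² + 13)/(2·15) ≡ 7/30. 30⁻¹ ≡ 26 (mod 41), so λ ≡ 7·26 ≡ 18.
  x = λ² - 11 - 11 = 324 - 22 ≡ 15; y = λ·(11 - 15) - 15 ≡ 36. → (15, 36)
4P = (15, 36).
Next 3Q:
Repeated addition: build up to 3Q.
2Q: tangent at (36, 23): λ = (3·36² + 13)/(2·23) ≡ 6/5. 5⁻¹ ≡ 33 (mod 41) since 5·33 = 165 ≡ 1, so λ ≡ 6·33 ≡ 34.
  x = λ² - 36 - 36 = 1156 - 72 ≡ 18; y = λ·(36 - 18) - 23 ≡ 15. → (18, 15)
3Q: (18, 15) + (36, 23). λ = (23 - 15)/(36 - 18) ≡ 8/18 mod 41. 18⁻¹ ≡ 16 (mod 41), so λ ≡ 5.
  x = λ² - 18 - 36 = 25 - 54 ≡ 12; y = λ·(18 - 12) - 15 ≡ 15. → (12, 15)
3Q = (12, 15).
Finally 4P + 3Q:
(15, 36) + (12, 15). λ = (15 - 36)/(12 - 15) ≡ 20/38 mod 41. 38⁻¹ ≡ 27 (mod 41) since 38·27 = 1026 ≡ 1, so λ ≡ 7.
  x = λ² - 15 - 12 = 49 - 27 ≡ 22; y = λ·(15 - 22) - 36 ≡ 38. → (22, 38)

(22, 38)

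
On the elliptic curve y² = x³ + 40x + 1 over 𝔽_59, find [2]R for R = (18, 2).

tangent at (18, 2): λ = (3·18² + 40)/(2·2) ≡ 9/4. 4⁻¹ ≡ 15 (mod 59), so λ ≡ 9·15 ≡ 17.
  x = λ² - 18 - 18 = 289 - 36 ≡ 17; y = λ·(18 - 17) - 2 ≡ 15. → (17, 15)

(17, 15)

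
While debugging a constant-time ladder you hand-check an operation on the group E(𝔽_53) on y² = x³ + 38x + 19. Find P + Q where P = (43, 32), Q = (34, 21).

(39, 20)

(43, 32) + (34, 21). λ = (21 - 32)/(34 - 43) ≡ 42/44 mod 53. 44⁻¹ ≡ 47 (mod 53), so λ ≡ 13.
  x = λ² - 43 - 34 = 169 - 77 ≡ 39; y = λ·(43 - 39) - 32 ≡ 20. → (39, 20)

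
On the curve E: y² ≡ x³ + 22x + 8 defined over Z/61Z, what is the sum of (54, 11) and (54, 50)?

The two points share x = 54 and their y-coordinates satisfy 11 + 50 ≡ 0 (mod 61), so they are inverses. Their sum is the point at infinity.

O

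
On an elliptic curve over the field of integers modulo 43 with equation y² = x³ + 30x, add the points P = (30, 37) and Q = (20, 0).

(14, 5)

(30, 37) + (20, 0). λ = (0 - 37)/(20 - 30) ≡ 6/33 mod 43. 33⁻¹ ≡ 30 (mod 43), so λ ≡ 8.
  x = λ² - 30 - 20 = 64 - 50 ≡ 14; y = λ·(30 - 14) - 37 ≡ 5. → (14, 5)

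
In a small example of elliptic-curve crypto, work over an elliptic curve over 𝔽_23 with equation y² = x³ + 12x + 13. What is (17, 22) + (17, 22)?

tangent at (17, 22): λ = (3·17² + 12)/(2·22) ≡ 5/21. 21⁻¹ ≡ 11 (mod 23) since 21·11 = 231 ≡ 1, so λ ≡ 5·11 ≡ 9.
  x = λ² - 17 - 17 = 81 - 34 ≡ 1; y = λ·(17 - 1) - 22 ≡ 7. → (1, 7)

(1, 7)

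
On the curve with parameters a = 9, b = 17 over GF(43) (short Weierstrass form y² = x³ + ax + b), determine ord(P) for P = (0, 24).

10

2P: tangent at (0, 24): λ = (3·0² + 9)/(2·24) ≡ 9/5. 5⁻¹ ≡ 26 (mod 43), so λ ≡ 9·26 ≡ 19.
  x = λ² - 0 - 0 = 361 - 0 ≡ 17; y = λ·(0 - 17) - 24 ≡ 40. → (17, 40)
3P: (17, 40) + (0, 24). λ = (24 - 40)/(0 - 17) ≡ 27/26 mod 43. 26⁻¹ ≡ 5 (mod 43), so λ ≡ 6.
  x = λ² - 17 - 0 = 36 - 17 ≡ 19; y = λ·(17 - 19) - 40 ≡ 34. → (19, 34)
4P: (19, 34) + (0, 24). λ = (24 - 34)/(0 - 19) ≡ 33/24 mod 43. 24⁻¹ ≡ 9 (mod 43) since 24·9 = 216 ≡ 1, so λ ≡ 39.
  x = λ² - 19 - 0 = 1521 - 19 ≡ 40; y = λ·(19 - 40) - 34 ≡ 7. → (40, 7)
5P: (40, 7) + (0, 24). λ = (24 - 7)/(0 - 40) ≡ 17/3 mod 43. 3⁻¹ ≡ 29 (mod 43) since 3·29 = 87 ≡ 1, so λ ≡ 20.
  x = λ² - 40 - 0 = 400 - 40 ≡ 16; y = λ·(40 - 16) - 7 ≡ 0. → (16, 0)
6P: (16, 0) + (0, 24). λ = (24 - 0)/(0 - 16) ≡ 24/27 mod 43. 27⁻¹ ≡ 8 (mod 43), so λ ≡ 20.
  x = λ² - 16 - 0 = 400 - 16 ≡ 40; y = λ·(16 - 40) - 0 ≡ 36. → (40, 36)
7P: (40, 36) + (0, 24). λ = (24 - 36)/(0 - 40) ≡ 31/3 mod 43. 3⁻¹ ≡ 29 (mod 43) since 3·29 = 87 ≡ 1, so λ ≡ 39.
  x = λ² - 40 - 0 = 1521 - 40 ≡ 19; y = λ·(40 - 19) - 36 ≡ 9. → (19, 9)
8P: (19, 9) + (0, 24). λ = (24 - 9)/(0 - 19) ≡ 15/24 mod 43. 24⁻¹ ≡ 9 (mod 43) since 24·9 = 216 ≡ 1, so λ ≡ 6.
  x = λ² - 19 - 0 = 36 - 19 ≡ 17; y = λ·(19 - 17) - 9 ≡ 3. → (17, 3)
9P: (17, 3) + (0, 24). λ = (24 - 3)/(0 - 17) ≡ 21/26 mod 43. 26⁻¹ ≡ 5 (mod 43) since 26·5 = 130 ≡ 1, so λ ≡ 19.
  x = λ² - 17 - 0 = 361 - 17 ≡ 0; y = λ·(17 - 0) - 3 ≡ 19. → (0, 19)
10P: (0, 19) + (0, 24): same x and y₁ ≡ -y₂, so the sum is ∞.
10P = ∞, so the order is 10.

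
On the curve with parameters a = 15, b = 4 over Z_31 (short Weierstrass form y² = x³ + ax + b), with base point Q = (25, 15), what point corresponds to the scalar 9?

(25, 16)

Repeated addition: build up to 9Q.
2Q: tangent at (25, 15): λ = (3·25² + 15)/(2·15) ≡ 30/30. 30⁻¹ ≡ 30 (mod 31), so λ ≡ 30·30 ≡ 1.
  x = λ² - 25 - 25 = 1 - 50 ≡ 13; y = λ·(25 - 13) - 15 ≡ 28. → (13, 28)
3Q: (13, 28) + (25, 15). λ = (15 - 28)/(25 - 13) ≡ 18/12 mod 31. 12⁻¹ ≡ 13 (mod 31), so λ ≡ 17.
  x = λ² - 13 - 25 = 289 - 38 ≡ 3; y = λ·(13 - 3) - 28 ≡ 18. → (3, 18)
4Q: (3, 18) + (25, 15). λ = (15 - 18)/(25 - 3) ≡ 28/22 mod 31. 22⁻¹ ≡ 24 (mod 31), so λ ≡ 21.
  x = λ² - 3 - 25 = 441 - 28 ≡ 10; y = λ·(3 - 10) - 18 ≡ 21. → (10, 21)
5Q: (10, 21) + (25, 15). λ = (15 - 21)/(25 - 10) ≡ 25/15 mod 31. 15⁻¹ ≡ 29 (mod 31), so λ ≡ 12.
  x = λ² - 10 - 25 = 144 - 35 ≡ 16; y = λ·(10 - 16) - 21 ≡ 0. → (16, 0)
6Q: (16, 0) + (25, 15). λ = (15 - 0)/(25 - 16) ≡ 15/9 mod 31. 9⁻¹ ≡ 7 (mod 31) since 9·7 = 63 ≡ 1, so λ ≡ 12.
  x = λ² - 16 - 25 = 144 - 41 ≡ 10; y = λ·(16 - 10) - 0 ≡ 10. → (10, 10)
7Q: (10, 10) + (25, 15). λ = (15 - 10)/(25 - 10) ≡ 5/15 mod 31. 15⁻¹ ≡ 29 (mod 31) since 15·29 = 435 ≡ 1, so λ ≡ 21.
  x = λ² - 10 - 25 = 441 - 35 ≡ 3; y = λ·(10 - 3) - 10 ≡ 13. → (3, 13)
8Q: (3, 13) + (25, 15). λ = (15 - 13)/(25 - 3) ≡ 2/22 mod 31. 22⁻¹ ≡ 24 (mod 31) since 22·24 = 528 ≡ 1, so λ ≡ 17.
  x = λ² - 3 - 25 = 289 - 28 ≡ 13; y = λ·(3 - 13) - 13 ≡ 3. → (13, 3)
9Q: (13, 3) + (25, 15). λ = (15 - 3)/(25 - 13) ≡ 12/12 mod 31. 12⁻¹ ≡ 13 (mod 31) since 12·13 = 156 ≡ 1, so λ ≡ 1.
  x = λ² - 13 - 25 = 1 - 38 ≡ 25; y = λ·(13 - 25) - 3 ≡ 16. → (25, 16)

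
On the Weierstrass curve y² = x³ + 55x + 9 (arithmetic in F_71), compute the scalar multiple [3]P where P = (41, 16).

Repeated addition: build up to 3P.
2P: tangent at (41, 16): λ = (3·41² + 55)/(2·16) ≡ 57/32. 32⁻¹ ≡ 20 (mod 71), so λ ≡ 57·20 ≡ 4.
  x = λ² - 41 - 41 = 16 - 82 ≡ 5; y = λ·(41 - 5) - 16 ≡ 57. → (5, 57)
3P: (5, 57) + (41, 16). λ = (16 - 57)/(41 - 5) ≡ 30/36 mod 71. 36⁻¹ ≡ 2 (mod 71), so λ ≡ 60.
  x = λ² - 5 - 41 = 3600 - 46 ≡ 4; y = λ·(5 - 4) - 57 ≡ 3. → (4, 3)

(4, 3)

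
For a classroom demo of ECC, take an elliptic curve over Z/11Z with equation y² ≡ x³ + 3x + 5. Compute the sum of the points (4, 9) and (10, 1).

(4, 9) + (10, 1). λ = (1 - 9)/(10 - 4) ≡ 3/6 mod 11. 6⁻¹ ≡ 2 (mod 11) since 6·2 = 12 ≡ 1, so λ ≡ 6.
  x = λ² - 4 - 10 = 36 - 14 ≡ 0; y = λ·(4 - 0) - 9 ≡ 4. → (0, 4)

(0, 4)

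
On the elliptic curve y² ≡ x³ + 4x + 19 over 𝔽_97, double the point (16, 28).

(17, 76)

tangent at (16, 28): λ = (3·16² + 4)/(2·28) ≡ 93/56. 56⁻¹ ≡ 26 (mod 97) since 56·26 = 1456 ≡ 1, so λ ≡ 93·26 ≡ 90.
  x = λ² - 16 - 16 = 8100 - 32 ≡ 17; y = λ·(16 - 17) - 28 ≡ 76. → (17, 76)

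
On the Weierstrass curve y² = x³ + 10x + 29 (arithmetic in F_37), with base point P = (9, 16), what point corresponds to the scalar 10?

Repeated addition: build up to 10P.
2P: tangent at (9, 16): λ = (3·9² + 10)/(2·16) ≡ 31/32. 32⁻¹ ≡ 22 (mod 37), so λ ≡ 31·22 ≡ 16.
  x = λ² - 9 - 9 = 256 - 18 ≡ 16; y = λ·(9 - 16) - 16 ≡ 20. → (16, 20)
3P: (16, 20) + (9, 16). λ = (16 - 20)/(9 - 16) ≡ 33/30 mod 37. 30⁻¹ ≡ 21 (mod 37), so λ ≡ 27.
  x = λ² - 16 - 9 = 729 - 25 ≡ 1; y = λ·(16 - 1) - 20 ≡ 15. → (1, 15)
4P: (1, 15) + (9, 16). λ = (16 - 15)/(9 - 1) ≡ 1/8 mod 37. 8⁻¹ ≡ 14 (mod 37) since 8·14 = 112 ≡ 1, so λ ≡ 14.
  x = λ² - 1 - 9 = 196 - 10 ≡ 1; y = λ·(1 - 1) - 15 ≡ 22. → (1, 22)
5P: (1, 22) + (9, 16). λ = (16 - 22)/(9 - 1) ≡ 31/8 mod 37. 8⁻¹ ≡ 14 (mod 37), so λ ≡ 27.
  x = λ² - 1 - 9 = 729 - 10 ≡ 16; y = λ·(1 - 16) - 22 ≡ 17. → (16, 17)
6P: (16, 17) + (9, 16). λ = (16 - 17)/(9 - 16) ≡ 36/30 mod 37. 30⁻¹ ≡ 21 (mod 37) since 30·21 = 630 ≡ 1, so λ ≡ 16.
  x = λ² - 16 - 9 = 256 - 25 ≡ 9; y = λ·(16 - 9) - 17 ≡ 21. → (9, 21)
7P: (9, 21) + (9, 16): same x and y₁ ≡ -y₂, so the sum is O.
8P: O + (9, 16) = (9, 16) (identity).
9P: tangent at (9, 16): λ = (3·9² + 10)/(2·16) ≡ 31/32. 32⁻¹ ≡ 22 (mod 37) since 32·22 = 704 ≡ 1, so λ ≡ 31·22 ≡ 16.
  x = λ² - 9 - 9 = 256 - 18 ≡ 16; y = λ·(9 - 16) - 16 ≡ 20. → (16, 20)
10P: (16, 20) + (9, 16). λ = (16 - 20)/(9 - 16) ≡ 33/30 mod 37. 30⁻¹ ≡ 21 (mod 37), so λ ≡ 27.
  x = λ² - 16 - 9 = 729 - 25 ≡ 1; y = λ·(16 - 1) - 20 ≡ 15. → (1, 15)

(1, 15)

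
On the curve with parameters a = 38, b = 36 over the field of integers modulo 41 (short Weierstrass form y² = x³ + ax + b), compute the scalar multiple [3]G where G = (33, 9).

(38, 31)

Repeated addition: build up to 3G.
2G: tangent at (33, 9): λ = (3·33² + 38)/(2·9) ≡ 25/18. 18⁻¹ ≡ 16 (mod 41), so λ ≡ 25·16 ≡ 31.
  x = λ² - 33 - 33 = 961 - 66 ≡ 34; y = λ·(33 - 34) - 9 ≡ 1. → (34, 1)
3G: (34, 1) + (33, 9). λ = (9 - 1)/(33 - 34) ≡ 8/40 mod 41. 40⁻¹ ≡ 40 (mod 41), so λ ≡ 33.
  x = λ² - 34 - 33 = 1089 - 67 ≡ 38; y = λ·(34 - 38) - 1 ≡ 31. → (38, 31)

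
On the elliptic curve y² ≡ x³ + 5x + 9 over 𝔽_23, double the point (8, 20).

(20, 6)

tangent at (8, 20): λ = (3·8² + 5)/(2·20) ≡ 13/17. 17⁻¹ ≡ 19 (mod 23), so λ ≡ 13·19 ≡ 17.
  x = λ² - 8 - 8 = 289 - 16 ≡ 20; y = λ·(8 - 20) - 20 ≡ 6. → (20, 6)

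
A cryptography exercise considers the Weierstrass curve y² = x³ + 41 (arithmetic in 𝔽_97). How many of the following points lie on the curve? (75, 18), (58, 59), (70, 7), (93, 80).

2

(75, 18): 18² ≡ 33, rhs ≡ 63 → off.
(58, 59): 59² ≡ 86, rhs ≡ 86 → on.
(70, 7): 7² ≡ 49, rhs ≡ 49 → on.
(93, 80): 80² ≡ 95, rhs ≡ 74 → off.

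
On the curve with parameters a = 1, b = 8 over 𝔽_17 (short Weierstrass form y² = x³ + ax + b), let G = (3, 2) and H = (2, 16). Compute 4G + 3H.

(6, 14)

First 4G:
Repeated addition: build up to 4G.
2G: tangent at (3, 2): λ = (3·3² + 1)/(2·2) ≡ 11/4. 4⁻¹ ≡ 13 (mod 17), so λ ≡ 11·13 ≡ 7.
  x = λ² - 3 - 3 = 49 - 6 ≡ 9; y = λ·(3 - 9) - 2 ≡ 7. → (9, 7)
3G: (9, 7) + (3, 2). λ = (2 - 7)/(3 - 9) ≡ 12/11 mod 17. 11⁻¹ ≡ 14 (mod 17) since 11·14 = 154 ≡ 1, so λ ≡ 15.
  x = λ² - 9 - 3 = 225 - 12 ≡ 9; y = λ·(9 - 9) - 7 ≡ 10. → (9, 10)
4G: (9, 10) + (3, 2). λ = (2 - 10)/(3 - 9) ≡ 9/11 mod 17. 11⁻¹ ≡ 14 (mod 17), so λ ≡ 7.
  x = λ² - 9 - 3 = 49 - 12 ≡ 3; y = λ·(9 - 3) - 10 ≡ 15. → (3, 15)
4G = (3, 15).
Next 3H:
Repeated addition: build up to 3H.
2H: tangent at (2, 16): λ = (3·2² + 1)/(2·16) ≡ 13/15. 15⁻¹ ≡ 8 (mod 17), so λ ≡ 13·8 ≡ 2.
  x = λ² - 2 - 2 = 4 - 4 ≡ 0; y = λ·(2 - 0) - 16 ≡ 5. → (0, 5)
3H: (0, 5) + (2, 16). λ = (16 - 5)/(2 - 0) ≡ 11/2 mod 17. 2⁻¹ ≡ 9 (mod 17), so λ ≡ 14.
  x = λ² - 0 - 2 = 196 - 2 ≡ 7; y = λ·(0 - 7) - 5 ≡ 16. → (7, 16)
3H = (7, 16).
Finally 4G + 3H:
(3, 15) + (7, 16). λ = (16 - 15)/(7 - 3) ≡ 1/4 mod 17. 4⁻¹ ≡ 13 (mod 17) since 4·13 = 52 ≡ 1, so λ ≡ 13.
  x = λ² - 3 - 7 = 169 - 10 ≡ 6; y = λ·(3 - 6) - 15 ≡ 14. → (6, 14)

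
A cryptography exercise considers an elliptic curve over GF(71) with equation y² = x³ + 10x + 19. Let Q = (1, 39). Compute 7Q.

Double-and-add on 7 = (111)₂. Start with Q = (1, 39) for the leading 1-bit.
double: tangent at (1, 39): λ = (3·1² + 10)/(2·39) ≡ 13/7. 7⁻¹ ≡ 61 (mod 71), so λ ≡ 13·61 ≡ 12.
  x = λ² - 1 - 1 = 144 - 2 ≡ 0; y = λ·(1 - 0) - 39 ≡ 44. → (0, 44)
add Q: (0, 44) + (1, 39). λ = (39 - 44)/(1 - 0) ≡ 66/1 mod 71. 1⁻¹ ≡ 1 (mod 71), so λ ≡ 66.
  x = λ² - 0 - 1 = 4356 - 1 ≡ 24; y = λ·(0 - 24) - 44 ≡ 5. → (24, 5)
double: tangent at (24, 5): λ = (3·24² + 10)/(2·5) ≡ 34/10. 10⁻¹ ≡ 64 (mod 71) since 10·64 = 640 ≡ 1, so λ ≡ 34·64 ≡ 46.
  x = λ² - 24 - 24 = 2116 - 48 ≡ 9; y = λ·(24 - 9) - 5 ≡ 46. → (9, 46)
add Q: (9, 46) + (1, 39). λ = (39 - 46)/(1 - 9) ≡ 64/63 mod 71. 63⁻¹ ≡ 62 (mod 71), so λ ≡ 63.
  x = λ² - 9 - 1 = 3969 - 10 ≡ 54; y = λ·(9 - 54) - 46 ≡ 30. → (54, 30)

(54, 30)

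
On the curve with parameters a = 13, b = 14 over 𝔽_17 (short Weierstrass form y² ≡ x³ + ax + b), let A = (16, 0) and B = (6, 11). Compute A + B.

(11, 3)

(16, 0) + (6, 11). λ = (11 - 0)/(6 - 16) ≡ 11/7 mod 17. 7⁻¹ ≡ 5 (mod 17) since 7·5 = 35 ≡ 1, so λ ≡ 4.
  x = λ² - 16 - 6 = 16 - 22 ≡ 11; y = λ·(16 - 11) - 0 ≡ 3. → (11, 3)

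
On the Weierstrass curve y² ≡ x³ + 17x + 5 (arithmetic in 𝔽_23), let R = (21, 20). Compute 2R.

tangent at (21, 20): λ = (3·21² + 17)/(2·20) ≡ 6/17. 17⁻¹ ≡ 19 (mod 23), so λ ≡ 6·19 ≡ 22.
  x = λ² - 21 - 21 = 484 - 42 ≡ 5; y = λ·(21 - 5) - 20 ≡ 10. → (5, 10)

(5, 10)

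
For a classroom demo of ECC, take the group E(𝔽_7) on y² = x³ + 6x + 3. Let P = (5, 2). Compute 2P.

(5, 5)

tangent at (5, 2): λ = (3·5² + 6)/(2·2) ≡ 4/4. 4⁻¹ ≡ 2 (mod 7), so λ ≡ 4·2 ≡ 1.
  x = λ² - 5 - 5 = 1 - 10 ≡ 5; y = λ·(5 - 5) - 2 ≡ 5. → (5, 5)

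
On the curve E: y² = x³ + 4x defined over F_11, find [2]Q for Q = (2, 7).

tangent at (2, 7): λ = (3·2² + 4)/(2·7) ≡ 5/3. 3⁻¹ ≡ 4 (mod 11), so λ ≡ 5·4 ≡ 9.
  x = λ² - 2 - 2 = 81 - 4 ≡ 0; y = λ·(2 - 0) - 7 ≡ 0. → (0, 0)

(0, 0)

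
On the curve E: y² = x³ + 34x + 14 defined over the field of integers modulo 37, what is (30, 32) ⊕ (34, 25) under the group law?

(20, 6)

(30, 32) + (34, 25). λ = (25 - 32)/(34 - 30) ≡ 30/4 mod 37. 4⁻¹ ≡ 28 (mod 37), so λ ≡ 26.
  x = λ² - 30 - 34 = 676 - 64 ≡ 20; y = λ·(30 - 20) - 32 ≡ 6. → (20, 6)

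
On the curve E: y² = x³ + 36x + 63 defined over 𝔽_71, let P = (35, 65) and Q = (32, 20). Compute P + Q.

(16, 7)

(35, 65) + (32, 20). λ = (20 - 65)/(32 - 35) ≡ 26/68 mod 71. 68⁻¹ ≡ 47 (mod 71) since 68·47 = 3196 ≡ 1, so λ ≡ 15.
  x = λ² - 35 - 32 = 225 - 67 ≡ 16; y = λ·(35 - 16) - 65 ≡ 7. → (16, 7)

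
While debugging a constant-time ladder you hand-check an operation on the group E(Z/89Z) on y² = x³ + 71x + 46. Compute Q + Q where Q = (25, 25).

tangent at (25, 25): λ = (3·25² + 71)/(2·25) ≡ 77/50. 50⁻¹ ≡ 73 (mod 89), so λ ≡ 77·73 ≡ 14.
  x = λ² - 25 - 25 = 196 - 50 ≡ 57; y = λ·(25 - 57) - 25 ≡ 61. → (57, 61)

(57, 61)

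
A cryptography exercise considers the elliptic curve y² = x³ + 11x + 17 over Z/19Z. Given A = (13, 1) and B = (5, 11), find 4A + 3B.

First 4A:
Repeated addition: build up to 4A.
2A: tangent at (13, 1): λ = (3·13² + 11)/(2·1) ≡ 5/2. 2⁻¹ ≡ 10 (mod 19) since 2·10 = 20 ≡ 1, so λ ≡ 5·10 ≡ 12.
  x = λ² - 13 - 13 = 144 - 26 ≡ 4; y = λ·(13 - 4) - 1 ≡ 12. → (4, 12)
3A: (4, 12) + (13, 1). λ = (1 - 12)/(13 - 4) ≡ 8/9 mod 19. 9⁻¹ ≡ 17 (mod 19), so λ ≡ 3.
  x = λ² - 4 - 13 = 9 - 17 ≡ 11; y = λ·(4 - 11) - 12 ≡ 5. → (11, 5)
4A: (11, 5) + (13, 1). λ = (1 - 5)/(13 - 11) ≡ 15/2 mod 19. 2⁻¹ ≡ 10 (mod 19), so λ ≡ 17.
  x = λ² - 11 - 13 = 289 - 24 ≡ 18; y = λ·(11 - 18) - 5 ≡ 9. → (18, 9)
4A = (18, 9).
Next 3B:
Repeated addition: build up to 3B.
2B: tangent at (5, 11): λ = (3·5² + 11)/(2·11) ≡ 10/3. 3⁻¹ ≡ 13 (mod 19), so λ ≡ 10·13 ≡ 16.
  x = λ² - 5 - 5 = 256 - 10 ≡ 18; y = λ·(5 - 18) - 11 ≡ 9. → (18, 9)
3B: (18, 9) + (5, 11). λ = (11 - 9)/(5 - 18) ≡ 2/6 mod 19. 6⁻¹ ≡ 16 (mod 19) since 6·16 = 96 ≡ 1, so λ ≡ 13.
  x = λ² - 18 - 5 = 169 - 23 ≡ 13; y = λ·(18 - 13) - 9 ≡ 18. → (13, 18)
3B = (13, 18).
Finally 4A + 3B:
(18, 9) + (13, 18). λ = (18 - 9)/(13 - 18) ≡ 9/14 mod 19. 14⁻¹ ≡ 15 (mod 19), so λ ≡ 2.
  x = λ² - 18 - 13 = 4 - 31 ≡ 11; y = λ·(18 - 11) - 9 ≡ 5. → (11, 5)

(11, 5)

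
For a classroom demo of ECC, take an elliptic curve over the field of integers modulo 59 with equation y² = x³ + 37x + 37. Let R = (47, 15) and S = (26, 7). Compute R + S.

(22, 17)

(47, 15) + (26, 7). λ = (7 - 15)/(26 - 47) ≡ 51/38 mod 59. 38⁻¹ ≡ 14 (mod 59), so λ ≡ 6.
  x = λ² - 47 - 26 = 36 - 73 ≡ 22; y = λ·(47 - 22) - 15 ≡ 17. → (22, 17)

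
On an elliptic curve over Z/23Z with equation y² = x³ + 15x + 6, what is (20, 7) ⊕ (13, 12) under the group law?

(20, 7) + (13, 12). λ = (12 - 7)/(13 - 20) ≡ 5/16 mod 23. 16⁻¹ ≡ 13 (mod 23), so λ ≡ 19.
  x = λ² - 20 - 13 = 361 - 33 ≡ 6; y = λ·(20 - 6) - 7 ≡ 6. → (6, 6)

(6, 6)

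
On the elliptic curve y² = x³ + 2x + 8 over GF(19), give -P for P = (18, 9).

-(18, 9) = (18, -9 mod 19) = (18, 10).

(18, 10)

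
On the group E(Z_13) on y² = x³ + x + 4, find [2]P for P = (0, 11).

tangent at (0, 11): λ = (3·0² + 1)/(2·11) ≡ 1/9. 9⁻¹ ≡ 3 (mod 13) since 9·3 = 27 ≡ 1, so λ ≡ 1·3 ≡ 3.
  x = λ² - 0 - 0 = 9 - 0 ≡ 9; y = λ·(0 - 9) - 11 ≡ 1. → (9, 1)

(9, 1)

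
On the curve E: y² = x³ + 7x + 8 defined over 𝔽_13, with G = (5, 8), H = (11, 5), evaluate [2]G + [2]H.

First 2G:
Repeated addition: build up to 2G.
2G: tangent at (5, 8): λ = (3·5² + 7)/(2·8) ≡ 4/3. 3⁻¹ ≡ 9 (mod 13), so λ ≡ 4·9 ≡ 10.
  x = λ² - 5 - 5 = 100 - 10 ≡ 12; y = λ·(5 - 12) - 8 ≡ 0. → (12, 0)
2G = (12, 0).
Next 2H:
Repeated addition: build up to 2H.
2H: tangent at (11, 5): λ = (3·11² + 7)/(2·5) ≡ 6/10. 10⁻¹ ≡ 4 (mod 13) since 10·4 = 40 ≡ 1, so λ ≡ 6·4 ≡ 11.
  x = λ² - 11 - 11 = 121 - 22 ≡ 8; y = λ·(11 - 8) - 5 ≡ 2. → (8, 2)
2H = (8, 2).
Finally 2G + 2H:
(12, 0) + (8, 2). λ = (2 - 0)/(8 - 12) ≡ 2/9 mod 13. 9⁻¹ ≡ 3 (mod 13), so λ ≡ 6.
  x = λ² - 12 - 8 = 36 - 20 ≡ 3; y = λ·(12 - 3) - 0 ≡ 2. → (3, 2)

(3, 2)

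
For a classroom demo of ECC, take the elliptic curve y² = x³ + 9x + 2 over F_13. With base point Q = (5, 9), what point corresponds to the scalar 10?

Repeated addition: build up to 10Q.
2Q: tangent at (5, 9): λ = (3·5² + 9)/(2·9) ≡ 6/5. 5⁻¹ ≡ 8 (mod 13), so λ ≡ 6·8 ≡ 9.
  x = λ² - 5 - 5 = 81 - 10 ≡ 6; y = λ·(5 - 6) - 9 ≡ 8. → (6, 8)
3Q: (6, 8) + (5, 9). λ = (9 - 8)/(5 - 6) ≡ 1/12 mod 13. 12⁻¹ ≡ 12 (mod 13) since 12·12 = 144 ≡ 1, so λ ≡ 12.
  x = λ² - 6 - 5 = 144 - 11 ≡ 3; y = λ·(6 - 3) - 8 ≡ 2. → (3, 2)
4Q: (3, 2) + (5, 9). λ = (9 - 2)/(5 - 3) ≡ 7/2 mod 13. 2⁻¹ ≡ 7 (mod 13), so λ ≡ 10.
  x = λ² - 3 - 5 = 100 - 8 ≡ 1; y = λ·(3 - 1) - 2 ≡ 5. → (1, 5)
5Q: (1, 5) + (5, 9). λ = (9 - 5)/(5 - 1) ≡ 4/4 mod 13. 4⁻¹ ≡ 10 (mod 13) since 4·10 = 40 ≡ 1, so λ ≡ 1.
  x = λ² - 1 - 5 = 1 - 6 ≡ 8; y = λ·(1 - 8) - 5 ≡ 1. → (8, 1)
6Q: (8, 1) + (5, 9). λ = (9 - 1)/(5 - 8) ≡ 8/10 mod 13. 10⁻¹ ≡ 4 (mod 13) since 10·4 = 40 ≡ 1, so λ ≡ 6.
  x = λ² - 8 - 5 = 36 - 13 ≡ 10; y = λ·(8 - 10) - 1 ≡ 0. → (10, 0)
7Q: (10, 0) + (5, 9). λ = (9 - 0)/(5 - 10) ≡ 9/8 mod 13. 8⁻¹ ≡ 5 (mod 13), so λ ≡ 6.
  x = λ² - 10 - 5 = 36 - 15 ≡ 8; y = λ·(10 - 8) - 0 ≡ 12. → (8, 12)
8Q: (8, 12) + (5, 9). λ = (9 - 12)/(5 - 8) ≡ 10/10 mod 13. 10⁻¹ ≡ 4 (mod 13), so λ ≡ 1.
  x = λ² - 8 - 5 = 1 - 13 ≡ 1; y = λ·(8 - 1) - 12 ≡ 8. → (1, 8)
9Q: (1, 8) + (5, 9). λ = (9 - 8)/(5 - 1) ≡ 1/4 mod 13. 4⁻¹ ≡ 10 (mod 13), so λ ≡ 10.
  x = λ² - 1 - 5 = 100 - 6 ≡ 3; y = λ·(1 - 3) - 8 ≡ 11. → (3, 11)
10Q: (3, 11) + (5, 9). λ = (9 - 11)/(5 - 3) ≡ 11/2 mod 13. 2⁻¹ ≡ 7 (mod 13), so λ ≡ 12.
  x = λ² - 3 - 5 = 144 - 8 ≡ 6; y = λ·(3 - 6) - 11 ≡ 5. → (6, 5)

(6, 5)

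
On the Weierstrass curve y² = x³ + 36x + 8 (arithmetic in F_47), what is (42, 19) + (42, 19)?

(42, 28)

tangent at (42, 19): λ = (3·42² + 36)/(2·19) ≡ 17/38. 38⁻¹ ≡ 26 (mod 47) since 38·26 = 988 ≡ 1, so λ ≡ 17·26 ≡ 19.
  x = λ² - 42 - 42 = 361 - 84 ≡ 42; y = λ·(42 - 42) - 19 ≡ 28. → (42, 28)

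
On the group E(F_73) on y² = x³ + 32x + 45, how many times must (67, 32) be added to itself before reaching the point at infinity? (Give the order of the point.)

2P: tangent at (67, 32): λ = (3·67² + 32)/(2·32) ≡ 67/64. 64⁻¹ ≡ 8 (mod 73), so λ ≡ 67·8 ≡ 25.
  x = λ² - 67 - 67 = 625 - 134 ≡ 53; y = λ·(67 - 53) - 32 ≡ 26. → (53, 26)
3P: (53, 26) + (67, 32). λ = (32 - 26)/(67 - 53) ≡ 6/14 mod 73. 14⁻¹ ≡ 47 (mod 73), so λ ≡ 63.
  x = λ² - 53 - 67 = 3969 - 120 ≡ 53; y = λ·(53 - 53) - 26 ≡ 47. → (53, 47)
4P: (53, 47) + (67, 32). λ = (32 - 47)/(67 - 53) ≡ 58/14 mod 73. 14⁻¹ ≡ 47 (mod 73) since 14·47 = 658 ≡ 1, so λ ≡ 25.
  x = λ² - 53 - 67 = 625 - 120 ≡ 67; y = λ·(53 - 67) - 47 ≡ 41. → (67, 41)
5P: (67, 41) + (67, 32): same x and y₁ ≡ -y₂, so the sum is the point at infinity.
5P = the point at infinity, so the order is 5.

5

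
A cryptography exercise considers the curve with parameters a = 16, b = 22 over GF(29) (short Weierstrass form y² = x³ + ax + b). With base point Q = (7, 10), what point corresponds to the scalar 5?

Double-and-add on 5 = (101)₂. Start with Q = (7, 10) for the leading 1-bit.
double: tangent at (7, 10): λ = (3·7² + 16)/(2·10) ≡ 18/20. 20⁻¹ ≡ 16 (mod 29) since 20·16 = 320 ≡ 1, so λ ≡ 18·16 ≡ 27.
  x = λ² - 7 - 7 = 729 - 14 ≡ 19; y = λ·(7 - 19) - 10 ≡ 14. → (19, 14)
double: tangent at (19, 14): λ = (3·19² + 16)/(2·14) ≡ 26/28. 28⁻¹ ≡ 28 (mod 29), so λ ≡ 26·28 ≡ 3.
  x = λ² - 19 - 19 = 9 - 38 ≡ 0; y = λ·(19 - 0) - 14 ≡ 14. → (0, 14)
add Q: (0, 14) + (7, 10). λ = (10 - 14)/(7 - 0) ≡ 25/7 mod 29. 7⁻¹ ≡ 25 (mod 29), so λ ≡ 16.
  x = λ² - 0 - 7 = 256 - 7 ≡ 17; y = λ·(0 - 17) - 14 ≡ 4. → (17, 4)

(17, 4)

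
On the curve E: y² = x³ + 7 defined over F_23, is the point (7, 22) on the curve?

y² = 22² ≡ 1; x³ + 0x + 7 = 350 ≡ 5 (mod 23). 1 ≠ 5.

no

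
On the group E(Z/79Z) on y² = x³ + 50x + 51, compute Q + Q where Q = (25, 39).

tangent at (25, 39): λ = (3·25² + 50)/(2·39) ≡ 29/78. 78⁻¹ ≡ 78 (mod 79) since 78·78 = 6084 ≡ 1, so λ ≡ 29·78 ≡ 50.
  x = λ² - 25 - 25 = 2500 - 50 ≡ 1; y = λ·(25 - 1) - 39 ≡ 55. → (1, 55)

(1, 55)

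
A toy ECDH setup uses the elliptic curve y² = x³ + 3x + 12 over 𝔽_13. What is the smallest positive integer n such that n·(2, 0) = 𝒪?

2

2P: (2, 0) + (2, 0): same x and y₁ ≡ -y₂, so the sum is 𝒪.
2P = 𝒪, so the order is 2.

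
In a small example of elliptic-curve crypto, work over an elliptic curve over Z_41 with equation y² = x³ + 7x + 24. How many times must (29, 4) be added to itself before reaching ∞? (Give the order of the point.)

2P: tangent at (29, 4): λ = (3·29² + 7)/(2·4) ≡ 29/8. 8⁻¹ ≡ 36 (mod 41), so λ ≡ 29·36 ≡ 19.
  x = λ² - 29 - 29 = 361 - 58 ≡ 16; y = λ·(29 - 16) - 4 ≡ 38. → (16, 38)
3P: (16, 38) + (29, 4). λ = (4 - 38)/(29 - 16) ≡ 7/13 mod 41. 13⁻¹ ≡ 19 (mod 41) since 13·19 = 247 ≡ 1, so λ ≡ 10.
  x = λ² - 16 - 29 = 100 - 45 ≡ 14; y = λ·(16 - 14) - 38 ≡ 23. → (14, 23)
4P: (14, 23) + (29, 4). λ = (4 - 23)/(29 - 14) ≡ 22/15 mod 41. 15⁻¹ ≡ 11 (mod 41) since 15·11 = 165 ≡ 1, so λ ≡ 37.
  x = λ² - 14 - 29 = 1369 - 43 ≡ 14; y = λ·(14 - 14) - 23 ≡ 18. → (14, 18)
5P: (14, 18) + (29, 4). λ = (4 - 18)/(29 - 14) ≡ 27/15 mod 41. 15⁻¹ ≡ 11 (mod 41), so λ ≡ 10.
  x = λ² - 14 - 29 = 100 - 43 ≡ 16; y = λ·(14 - 16) - 18 ≡ 3. → (16, 3)
6P: (16, 3) + (29, 4). λ = (4 - 3)/(29 - 16) ≡ 1/13 mod 41. 13⁻¹ ≡ 19 (mod 41), so λ ≡ 19.
  x = λ² - 16 - 29 = 361 - 45 ≡ 29; y = λ·(16 - 29) - 3 ≡ 37. → (29, 37)
7P: (29, 37) + (29, 4): same x and y₁ ≡ -y₂, so the sum is ∞.
7P = ∞, so the order is 7.

7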